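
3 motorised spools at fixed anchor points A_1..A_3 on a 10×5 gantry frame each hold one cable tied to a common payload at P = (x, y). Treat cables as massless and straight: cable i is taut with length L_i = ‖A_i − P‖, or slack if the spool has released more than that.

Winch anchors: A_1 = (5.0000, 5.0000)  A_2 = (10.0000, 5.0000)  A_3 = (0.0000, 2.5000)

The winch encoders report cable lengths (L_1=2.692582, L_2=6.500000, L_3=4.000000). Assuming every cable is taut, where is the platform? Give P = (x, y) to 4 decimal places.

each cable: (A_i−P)·(A_i−P) = L_i²; let q_i = ‖A_i‖²−L_i²
q_1 = 25.0000+25.0000−7.2500 = 42.7500
row 1: -10.0000x + 0.0000y = -40.0000  (q_2=82.7500)
row 2: 10.0000x + 5.0000y = 52.5000  (q_3=-9.7500)
Cramer on rows 1–2 → x = 4.0000, y = 2.5000

(4.0000, 2.5000)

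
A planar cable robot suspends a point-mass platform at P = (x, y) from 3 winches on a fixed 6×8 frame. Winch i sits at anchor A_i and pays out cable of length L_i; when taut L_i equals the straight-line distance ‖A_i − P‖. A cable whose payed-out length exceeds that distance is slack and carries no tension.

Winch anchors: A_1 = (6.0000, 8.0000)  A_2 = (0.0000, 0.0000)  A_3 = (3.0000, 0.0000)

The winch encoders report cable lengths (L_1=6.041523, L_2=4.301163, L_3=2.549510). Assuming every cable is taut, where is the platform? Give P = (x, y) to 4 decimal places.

(3.5000, 2.5000)

each cable: (A_i−P)·(A_i−P) = L_i²; let q_i = ‖A_i‖²−L_i²
q_1 = 36.0000+64.0000−36.5000 = 63.5000
row 1: 12.0000x + 16.0000y = 82.0000  (q_2=-18.5000)
row 2: 6.0000x + 16.0000y = 61.0000  (q_3=2.5000)
Cramer on rows 1–2 → x = 3.5000, y = 2.5000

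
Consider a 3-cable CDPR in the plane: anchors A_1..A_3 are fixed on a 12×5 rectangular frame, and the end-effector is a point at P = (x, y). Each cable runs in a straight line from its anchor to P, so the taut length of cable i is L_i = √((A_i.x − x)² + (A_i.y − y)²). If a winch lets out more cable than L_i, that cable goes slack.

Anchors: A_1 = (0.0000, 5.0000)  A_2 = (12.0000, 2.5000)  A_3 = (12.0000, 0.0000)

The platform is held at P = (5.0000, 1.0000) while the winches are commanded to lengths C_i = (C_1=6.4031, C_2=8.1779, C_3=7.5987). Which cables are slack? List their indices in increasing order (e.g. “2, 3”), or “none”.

cable 1: L_1 = ‖A_1−P‖ = 6.4031;  C_1 = 6.4031 → taut
cable 2: L_2 = ‖A_2−P‖ = 7.1589;  C_2 = 8.1779 → slack
cable 3: L_3 = ‖A_3−P‖ = 7.0711;  C_3 = 7.5987 → slack

2, 3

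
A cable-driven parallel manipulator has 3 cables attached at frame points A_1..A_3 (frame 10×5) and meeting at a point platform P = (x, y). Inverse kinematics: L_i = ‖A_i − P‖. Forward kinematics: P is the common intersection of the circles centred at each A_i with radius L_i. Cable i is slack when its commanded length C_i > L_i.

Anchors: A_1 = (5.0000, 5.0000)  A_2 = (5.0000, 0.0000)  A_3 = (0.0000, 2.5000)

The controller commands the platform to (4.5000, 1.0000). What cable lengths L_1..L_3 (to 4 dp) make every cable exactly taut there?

(4.0311, 1.1180, 4.7434)

L_1: Δ = A_1−P = (0.5000, 4.0000) → ‖Δ‖ = √16.2500 = 4.0311
L_2: Δ = A_2−P = (0.5000, -1.0000) → ‖Δ‖ = √1.2500 = 1.1180
L_3: Δ = A_3−P = (-4.5000, 1.5000) → ‖Δ‖ = √22.5000 = 4.7434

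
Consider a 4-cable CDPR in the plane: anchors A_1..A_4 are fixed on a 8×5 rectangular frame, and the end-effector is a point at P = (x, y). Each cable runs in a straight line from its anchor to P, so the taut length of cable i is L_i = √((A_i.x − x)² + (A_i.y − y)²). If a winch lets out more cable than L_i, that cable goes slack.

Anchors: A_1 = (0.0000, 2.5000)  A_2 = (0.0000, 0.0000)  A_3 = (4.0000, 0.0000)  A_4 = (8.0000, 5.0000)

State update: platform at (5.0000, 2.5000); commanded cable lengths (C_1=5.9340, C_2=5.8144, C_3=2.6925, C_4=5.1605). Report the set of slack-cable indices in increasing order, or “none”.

i=1: geometric 5.0000 vs commanded 5.9340 ⇒ slack
i=2: geometric 5.5902 vs commanded 5.8144 ⇒ slack
i=3: geometric 2.6926 vs commanded 2.6925 ⇒ taut
i=4: geometric 3.9051 vs commanded 5.1605 ⇒ slack

1, 2, 4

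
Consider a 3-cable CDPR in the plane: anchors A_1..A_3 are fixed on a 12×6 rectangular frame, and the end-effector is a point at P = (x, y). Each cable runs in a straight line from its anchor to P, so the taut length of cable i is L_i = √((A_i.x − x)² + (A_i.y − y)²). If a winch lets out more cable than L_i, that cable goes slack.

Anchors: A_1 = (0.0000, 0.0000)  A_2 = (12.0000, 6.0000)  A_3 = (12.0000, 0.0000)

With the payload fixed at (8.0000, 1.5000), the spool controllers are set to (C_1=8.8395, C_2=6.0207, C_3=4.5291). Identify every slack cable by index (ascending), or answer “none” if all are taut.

1, 3

cable 1: L_1 = ‖A_1−P‖ = 8.1394;  C_1 = 8.8395 → slack
cable 2: L_2 = ‖A_2−P‖ = 6.0208;  C_2 = 6.0207 → taut
cable 3: L_3 = ‖A_3−P‖ = 4.2720;  C_3 = 4.5291 → slack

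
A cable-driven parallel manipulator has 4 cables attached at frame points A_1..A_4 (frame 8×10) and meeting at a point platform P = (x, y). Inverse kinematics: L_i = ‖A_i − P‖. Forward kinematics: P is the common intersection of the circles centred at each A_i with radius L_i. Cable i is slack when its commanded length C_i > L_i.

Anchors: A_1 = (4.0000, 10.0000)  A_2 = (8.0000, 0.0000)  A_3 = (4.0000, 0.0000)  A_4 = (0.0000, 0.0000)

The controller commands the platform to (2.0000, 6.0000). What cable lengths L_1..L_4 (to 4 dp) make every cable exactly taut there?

L_1: Δ = A_1−P = (2.0000, 4.0000) → ‖Δ‖ = √20.0000 = 4.4721
L_2: Δ = A_2−P = (6.0000, -6.0000) → ‖Δ‖ = √72.0000 = 8.4853
L_3: Δ = A_3−P = (2.0000, -6.0000) → ‖Δ‖ = √40.0000 = 6.3246
L_4: Δ = A_4−P = (-2.0000, -6.0000) → ‖Δ‖ = √40.0000 = 6.3246

(4.4721, 8.4853, 6.3246, 6.3246)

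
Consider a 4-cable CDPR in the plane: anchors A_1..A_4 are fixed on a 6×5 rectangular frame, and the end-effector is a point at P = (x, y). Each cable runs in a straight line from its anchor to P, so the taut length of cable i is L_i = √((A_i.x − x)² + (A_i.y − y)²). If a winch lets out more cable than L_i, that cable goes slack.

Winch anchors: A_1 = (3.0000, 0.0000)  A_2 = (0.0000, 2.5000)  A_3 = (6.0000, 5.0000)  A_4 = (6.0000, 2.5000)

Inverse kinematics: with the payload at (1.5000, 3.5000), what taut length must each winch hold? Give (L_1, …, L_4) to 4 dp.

L_1 = √((3.0000−1.5000)² + (0.0000−3.5000)²) = 3.8079
L_2 = √((0.0000−1.5000)² + (2.5000−3.5000)²) = 1.8028
L_3 = √((6.0000−1.5000)² + (5.0000−3.5000)²) = 4.7434
L_4 = √((6.0000−1.5000)² + (2.5000−3.5000)²) = 4.6098

(3.8079, 1.8028, 4.7434, 4.6098)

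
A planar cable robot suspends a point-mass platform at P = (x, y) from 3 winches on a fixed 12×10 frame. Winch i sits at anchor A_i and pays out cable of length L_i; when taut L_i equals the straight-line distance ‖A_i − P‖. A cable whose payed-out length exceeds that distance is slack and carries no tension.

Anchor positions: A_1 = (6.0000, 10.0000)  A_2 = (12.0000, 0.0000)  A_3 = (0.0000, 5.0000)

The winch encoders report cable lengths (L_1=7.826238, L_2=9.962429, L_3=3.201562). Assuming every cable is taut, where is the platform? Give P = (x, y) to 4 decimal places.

(2.5000, 3.0000)

expand ‖A_i−P‖²=L_i² and subtract eq 1 (q_i ≔ ‖A_i‖²−L_i²)
q_1 = 36.0000+100.0000−61.2500 = 74.7500
eq1−eq2 → [-12.0000  20.0000]·P = 30.0000
eq1−eq3 → [12.0000  10.0000]·P = 60.0000
2×2 solve → P = (2.5000, 3.0000)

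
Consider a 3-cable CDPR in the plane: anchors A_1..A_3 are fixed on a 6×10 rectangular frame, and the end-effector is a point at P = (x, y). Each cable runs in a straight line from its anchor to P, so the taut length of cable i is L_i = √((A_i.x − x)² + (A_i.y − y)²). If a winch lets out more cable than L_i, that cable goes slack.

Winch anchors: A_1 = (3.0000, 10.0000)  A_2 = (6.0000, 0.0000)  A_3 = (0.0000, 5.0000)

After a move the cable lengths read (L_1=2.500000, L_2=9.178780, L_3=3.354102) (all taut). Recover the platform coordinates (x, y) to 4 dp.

(1.5000, 8.0000)

expand ‖A_i−P‖²=L_i² and subtract eq 1 (k_i ≔ ‖A_i‖²−L_i²)
k_1 = 9.0000+100.0000−6.2500 = 102.7500
eq1−eq2 → [-6.0000  20.0000]·P = 151.0000
eq1−eq3 → [6.0000  10.0000]·P = 89.0000
2×2 solve → P = (1.5000, 8.0000)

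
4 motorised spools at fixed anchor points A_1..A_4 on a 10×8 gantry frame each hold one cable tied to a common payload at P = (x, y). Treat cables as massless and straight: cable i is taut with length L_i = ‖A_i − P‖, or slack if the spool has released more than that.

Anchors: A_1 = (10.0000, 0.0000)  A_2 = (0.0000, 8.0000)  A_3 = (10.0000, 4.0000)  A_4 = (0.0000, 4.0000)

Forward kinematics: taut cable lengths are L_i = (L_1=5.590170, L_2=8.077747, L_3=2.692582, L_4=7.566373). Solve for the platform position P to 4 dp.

(7.5000, 5.0000)

each cable: (A_i−P)·(A_i−P) = L_i²; let q_i = ‖A_i‖²−L_i²
q_1 = 100.0000+0.0000−31.2500 = 68.7500
row 1: 20.0000x − 16.0000y = 70.0000  (q_2=-1.2500)
row 2: 0.0000x − 8.0000y = -40.0000  (q_3=108.7500)
row 3: 20.0000x − 8.0000y = 110.0000  (q_4=-41.2500)
Cramer on rows 1–2 → x = 7.5000, y = 5.0000
check cable 4: ‖A_4−P‖² = 57.2500 ≈ L_4² = 57.2500 ✓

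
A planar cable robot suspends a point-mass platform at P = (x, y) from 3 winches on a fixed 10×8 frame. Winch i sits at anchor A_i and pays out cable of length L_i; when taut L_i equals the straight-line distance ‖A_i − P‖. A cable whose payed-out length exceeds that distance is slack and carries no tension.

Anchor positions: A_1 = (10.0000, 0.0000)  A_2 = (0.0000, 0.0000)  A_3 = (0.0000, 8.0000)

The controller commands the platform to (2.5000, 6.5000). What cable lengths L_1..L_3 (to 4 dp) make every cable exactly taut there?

L_1: Δ = A_1−P = (7.5000, -6.5000) → ‖Δ‖ = √98.5000 = 9.9247
L_2: Δ = A_2−P = (-2.5000, -6.5000) → ‖Δ‖ = √48.5000 = 6.9642
L_3: Δ = A_3−P = (-2.5000, 1.5000) → ‖Δ‖ = √8.5000 = 2.9155

(9.9247, 6.9642, 2.9155)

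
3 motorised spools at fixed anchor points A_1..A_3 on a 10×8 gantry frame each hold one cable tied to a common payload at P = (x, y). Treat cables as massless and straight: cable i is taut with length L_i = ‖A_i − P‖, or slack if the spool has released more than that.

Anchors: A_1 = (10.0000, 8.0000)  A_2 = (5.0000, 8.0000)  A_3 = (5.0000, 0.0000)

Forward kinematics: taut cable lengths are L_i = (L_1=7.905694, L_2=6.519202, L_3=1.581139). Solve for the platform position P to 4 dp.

each cable: (A_i−P)·(A_i−P) = L_i²; let q_i = ‖A_i‖²−L_i²
q_1 = 100.0000+64.0000−62.5000 = 101.5000
row 1: 10.0000x + 0.0000y = 55.0000  (q_2=46.5000)
row 2: 10.0000x + 16.0000y = 79.0000  (q_3=22.5000)
Cramer on rows 1–2 → x = 5.5000, y = 1.5000

(5.5000, 1.5000)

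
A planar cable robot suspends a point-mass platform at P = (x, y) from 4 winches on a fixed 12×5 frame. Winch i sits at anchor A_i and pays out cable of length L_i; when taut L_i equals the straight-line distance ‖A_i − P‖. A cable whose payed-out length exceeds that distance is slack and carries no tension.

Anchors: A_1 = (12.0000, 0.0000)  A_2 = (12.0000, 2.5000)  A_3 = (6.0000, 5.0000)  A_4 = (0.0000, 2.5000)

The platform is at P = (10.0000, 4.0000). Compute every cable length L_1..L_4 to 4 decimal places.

L_1: Δ = A_1−P = (2.0000, -4.0000) → ‖Δ‖ = √20.0000 = 4.4721
L_2: Δ = A_2−P = (2.0000, -1.5000) → ‖Δ‖ = √6.2500 = 2.5000
L_3: Δ = A_3−P = (-4.0000, 1.0000) → ‖Δ‖ = √17.0000 = 4.1231
L_4: Δ = A_4−P = (-10.0000, -1.5000) → ‖Δ‖ = √102.2500 = 10.1119

(4.4721, 2.5000, 4.1231, 10.1119)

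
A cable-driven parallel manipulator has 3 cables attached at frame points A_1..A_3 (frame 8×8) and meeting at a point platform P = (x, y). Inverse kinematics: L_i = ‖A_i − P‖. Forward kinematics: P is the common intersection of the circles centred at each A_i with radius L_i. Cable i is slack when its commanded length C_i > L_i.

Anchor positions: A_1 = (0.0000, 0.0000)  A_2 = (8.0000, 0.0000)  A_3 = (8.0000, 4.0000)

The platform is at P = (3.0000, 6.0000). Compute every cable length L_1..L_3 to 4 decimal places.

cable 1: Δx=-3.0000, Δy=-6.0000; L_1 = √(Δx²+Δy²) = 6.7082
cable 2: Δx=5.0000, Δy=-6.0000; L_2 = √(Δx²+Δy²) = 7.8102
cable 3: Δx=5.0000, Δy=-2.0000; L_3 = √(Δx²+Δy²) = 5.3852

(6.7082, 7.8102, 5.3852)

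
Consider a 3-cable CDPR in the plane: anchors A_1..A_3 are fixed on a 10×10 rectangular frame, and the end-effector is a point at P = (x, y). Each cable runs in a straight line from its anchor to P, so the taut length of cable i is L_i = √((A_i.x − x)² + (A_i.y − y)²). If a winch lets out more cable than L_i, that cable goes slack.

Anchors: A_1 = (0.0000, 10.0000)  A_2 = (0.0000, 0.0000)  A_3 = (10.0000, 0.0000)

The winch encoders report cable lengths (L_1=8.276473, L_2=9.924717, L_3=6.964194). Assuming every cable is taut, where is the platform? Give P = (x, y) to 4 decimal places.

(7.5000, 6.5000)

expand ‖A_i−P‖²=L_i² and subtract eq 1 (k_i ≔ ‖A_i‖²−L_i²)
k_1 = 0.0000+100.0000−68.5000 = 31.5000
eq1−eq2 → [0.0000  20.0000]·P = 130.0000
eq1−eq3 → [-20.0000  20.0000]·P = -20.0000
2×2 solve → P = (7.5000, 6.5000)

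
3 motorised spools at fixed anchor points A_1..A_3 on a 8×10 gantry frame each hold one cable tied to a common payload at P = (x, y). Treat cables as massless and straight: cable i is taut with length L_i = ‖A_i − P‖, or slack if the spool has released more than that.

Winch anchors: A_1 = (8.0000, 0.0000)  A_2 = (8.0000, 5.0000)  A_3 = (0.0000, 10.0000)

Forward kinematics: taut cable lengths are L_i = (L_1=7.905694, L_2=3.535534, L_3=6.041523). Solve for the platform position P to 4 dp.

(5.5000, 7.5000)

expand ‖A_i−P‖²=L_i² and subtract eq 1 (q_i ≔ ‖A_i‖²−L_i²)
q_1 = 64.0000+0.0000−62.5000 = 1.5000
eq1−eq2 → [0.0000  -10.0000]·P = -75.0000
eq1−eq3 → [16.0000  -20.0000]·P = -62.0000
2×2 solve → P = (5.5000, 7.5000)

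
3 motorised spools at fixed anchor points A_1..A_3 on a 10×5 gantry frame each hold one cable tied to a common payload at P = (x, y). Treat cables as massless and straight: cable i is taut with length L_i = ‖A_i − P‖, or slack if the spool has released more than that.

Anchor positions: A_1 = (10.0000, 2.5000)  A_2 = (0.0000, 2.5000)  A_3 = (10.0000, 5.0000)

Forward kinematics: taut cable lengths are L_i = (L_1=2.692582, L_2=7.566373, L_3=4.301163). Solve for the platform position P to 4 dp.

(7.5000, 1.5000)

each cable: (A_i−P)·(A_i−P) = L_i²; let k_i = ‖A_i‖²−L_i²
k_1 = 100.0000+6.2500−7.2500 = 99.0000
row 1: 20.0000x + 0.0000y = 150.0000  (k_2=-51.0000)
row 2: 0.0000x − 5.0000y = -7.5000  (k_3=106.5000)
Cramer on rows 1–2 → x = 7.5000, y = 1.5000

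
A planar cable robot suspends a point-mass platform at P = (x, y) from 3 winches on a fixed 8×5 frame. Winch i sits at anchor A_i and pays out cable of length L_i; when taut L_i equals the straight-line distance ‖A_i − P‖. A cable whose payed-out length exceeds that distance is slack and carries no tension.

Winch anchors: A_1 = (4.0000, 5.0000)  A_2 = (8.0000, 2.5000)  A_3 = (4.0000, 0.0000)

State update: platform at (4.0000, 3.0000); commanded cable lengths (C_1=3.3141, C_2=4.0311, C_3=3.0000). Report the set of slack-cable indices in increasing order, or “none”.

cable 1: √((0.0000)²+(2.0000)²)=2.0000, C_1=3.3141: slack
cable 2: √((4.0000)²+(-0.5000)²)=4.0311, C_2=4.0311: taut
cable 3: √((0.0000)²+(-3.0000)²)=3.0000, C_3=3.0000: taut

1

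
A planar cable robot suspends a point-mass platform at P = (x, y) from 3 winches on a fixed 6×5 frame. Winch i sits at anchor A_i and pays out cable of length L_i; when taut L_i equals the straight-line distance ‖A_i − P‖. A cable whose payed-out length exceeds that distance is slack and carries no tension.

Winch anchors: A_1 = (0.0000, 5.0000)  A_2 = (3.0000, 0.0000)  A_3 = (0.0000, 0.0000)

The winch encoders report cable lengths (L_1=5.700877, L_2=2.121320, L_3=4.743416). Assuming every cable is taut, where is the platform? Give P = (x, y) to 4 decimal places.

circle eqns → linear via eq_j − eq_1; set c_j = A_j·A_j − L_j²
c_1 = 0.0000+25.0000−32.5000 = -7.5000
-6.0000·x + 10.0000·y = c_1−c_2 = -12.0000
0.0000·x + 10.0000·y = c_1−c_3 = 15.0000
solve first two rows → x=4.5000, y=1.5000

(4.5000, 1.5000)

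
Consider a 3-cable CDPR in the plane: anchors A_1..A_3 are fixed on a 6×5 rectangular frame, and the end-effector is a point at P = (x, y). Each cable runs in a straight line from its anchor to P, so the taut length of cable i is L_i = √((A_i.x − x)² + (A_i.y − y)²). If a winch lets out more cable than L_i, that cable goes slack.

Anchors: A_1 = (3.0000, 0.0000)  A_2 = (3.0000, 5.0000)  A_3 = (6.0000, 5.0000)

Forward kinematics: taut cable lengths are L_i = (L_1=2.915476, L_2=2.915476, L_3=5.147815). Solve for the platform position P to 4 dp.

(1.5000, 2.5000)

each cable: (A_i−P)·(A_i−P) = L_i²; let c_i = ‖A_i‖²−L_i²
c_1 = 9.0000+0.0000−8.5000 = 0.5000
row 1: 0.0000x − 10.0000y = -25.0000  (c_2=25.5000)
row 2: -6.0000x − 10.0000y = -34.0000  (c_3=34.5000)
Cramer on rows 1–2 → x = 1.5000, y = 2.5000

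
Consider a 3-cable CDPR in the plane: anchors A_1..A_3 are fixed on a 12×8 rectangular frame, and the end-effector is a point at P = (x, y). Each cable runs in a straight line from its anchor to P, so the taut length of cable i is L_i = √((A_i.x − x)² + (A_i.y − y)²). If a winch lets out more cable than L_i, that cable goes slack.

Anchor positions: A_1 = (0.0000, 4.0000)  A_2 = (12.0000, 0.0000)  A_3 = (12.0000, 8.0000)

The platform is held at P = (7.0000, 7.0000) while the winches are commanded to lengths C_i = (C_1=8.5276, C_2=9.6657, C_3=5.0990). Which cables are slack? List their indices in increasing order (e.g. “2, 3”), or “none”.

i=1: geometric 7.6158 vs commanded 8.5276 ⇒ slack
i=2: geometric 8.6023 vs commanded 9.6657 ⇒ slack
i=3: geometric 5.0990 vs commanded 5.0990 ⇒ taut

1, 2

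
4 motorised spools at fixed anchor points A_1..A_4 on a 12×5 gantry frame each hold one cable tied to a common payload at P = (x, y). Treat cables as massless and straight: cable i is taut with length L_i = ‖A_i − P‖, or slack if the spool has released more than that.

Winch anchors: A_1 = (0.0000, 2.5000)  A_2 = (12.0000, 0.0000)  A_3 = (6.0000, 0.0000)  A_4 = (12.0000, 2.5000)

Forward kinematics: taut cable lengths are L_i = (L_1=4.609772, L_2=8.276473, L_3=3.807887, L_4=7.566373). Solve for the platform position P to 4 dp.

(4.5000, 3.5000)

circle eqns → linear via eq_j − eq_1; set q_j = A_j·A_j − L_j²
q_1 = 0.0000+6.2500−21.2500 = -15.0000
-24.0000·x + 5.0000·y = q_1−q_2 = -90.5000
-12.0000·x + 5.0000·y = q_1−q_3 = -36.5000
-24.0000·x + 0.0000·y = q_1−q_4 = -108.0000
solve first two rows → x=4.5000, y=3.5000
check cable 4: ‖A_4−P‖² = 57.2500 ≈ L_4² = 57.2500 ✓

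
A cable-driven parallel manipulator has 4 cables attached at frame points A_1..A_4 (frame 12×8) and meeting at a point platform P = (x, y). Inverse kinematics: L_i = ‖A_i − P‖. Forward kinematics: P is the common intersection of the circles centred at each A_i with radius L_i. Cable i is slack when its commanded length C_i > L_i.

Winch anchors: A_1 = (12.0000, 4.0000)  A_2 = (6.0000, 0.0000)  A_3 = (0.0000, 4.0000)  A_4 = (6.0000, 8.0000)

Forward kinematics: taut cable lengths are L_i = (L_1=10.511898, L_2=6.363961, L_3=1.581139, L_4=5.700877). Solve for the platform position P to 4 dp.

each cable: (A_i−P)·(A_i−P) = L_i²; let q_i = ‖A_i‖²−L_i²
q_1 = 144.0000+16.0000−110.5000 = 49.5000
row 1: 12.0000x + 8.0000y = 54.0000  (q_2=-4.5000)
row 2: 24.0000x + 0.0000y = 36.0000  (q_3=13.5000)
row 3: 12.0000x − 8.0000y = -18.0000  (q_4=67.5000)
Cramer on rows 1–2 → x = 1.5000, y = 4.5000
check cable 4: ‖A_4−P‖² = 32.5000 ≈ L_4² = 32.5000 ✓

(1.5000, 4.5000)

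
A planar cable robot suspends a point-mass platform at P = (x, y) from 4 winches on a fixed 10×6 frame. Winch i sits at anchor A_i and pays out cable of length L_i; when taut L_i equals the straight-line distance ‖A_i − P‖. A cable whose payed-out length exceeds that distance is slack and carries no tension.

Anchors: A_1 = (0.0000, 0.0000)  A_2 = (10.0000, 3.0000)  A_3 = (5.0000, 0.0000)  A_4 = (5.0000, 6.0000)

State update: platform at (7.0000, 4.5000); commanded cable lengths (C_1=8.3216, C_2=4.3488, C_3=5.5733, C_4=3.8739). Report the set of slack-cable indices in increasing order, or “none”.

i=1: geometric 8.3217 vs commanded 8.3216 ⇒ taut
i=2: geometric 3.3541 vs commanded 4.3488 ⇒ slack
i=3: geometric 4.9244 vs commanded 5.5733 ⇒ slack
i=4: geometric 2.5000 vs commanded 3.8739 ⇒ slack

2, 3, 4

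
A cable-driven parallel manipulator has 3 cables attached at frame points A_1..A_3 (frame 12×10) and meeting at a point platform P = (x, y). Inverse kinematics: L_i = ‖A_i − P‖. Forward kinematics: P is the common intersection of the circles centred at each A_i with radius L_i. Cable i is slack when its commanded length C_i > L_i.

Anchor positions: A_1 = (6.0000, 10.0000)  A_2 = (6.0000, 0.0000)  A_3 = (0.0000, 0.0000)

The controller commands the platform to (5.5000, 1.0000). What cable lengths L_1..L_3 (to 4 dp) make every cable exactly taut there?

cable 1: Δx=0.5000, Δy=9.0000; L_1 = √(Δx²+Δy²) = 9.0139
cable 2: Δx=0.5000, Δy=-1.0000; L_2 = √(Δx²+Δy²) = 1.1180
cable 3: Δx=-5.5000, Δy=-1.0000; L_3 = √(Δx²+Δy²) = 5.5902

(9.0139, 1.1180, 5.5902)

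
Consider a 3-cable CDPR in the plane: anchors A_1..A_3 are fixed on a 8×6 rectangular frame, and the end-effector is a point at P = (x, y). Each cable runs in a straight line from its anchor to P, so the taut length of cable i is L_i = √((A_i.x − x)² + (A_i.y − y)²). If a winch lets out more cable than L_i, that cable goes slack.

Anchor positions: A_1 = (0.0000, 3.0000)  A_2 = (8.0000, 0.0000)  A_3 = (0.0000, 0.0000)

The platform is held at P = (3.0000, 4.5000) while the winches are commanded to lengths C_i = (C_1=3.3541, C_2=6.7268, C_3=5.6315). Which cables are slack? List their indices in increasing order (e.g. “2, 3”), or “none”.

3

cable 1: √((-3.0000)²+(-1.5000)²)=3.3541, C_1=3.3541: taut
cable 2: √((5.0000)²+(-4.5000)²)=6.7268, C_2=6.7268: taut
cable 3: √((-3.0000)²+(-4.5000)²)=5.4083, C_3=5.6315: slack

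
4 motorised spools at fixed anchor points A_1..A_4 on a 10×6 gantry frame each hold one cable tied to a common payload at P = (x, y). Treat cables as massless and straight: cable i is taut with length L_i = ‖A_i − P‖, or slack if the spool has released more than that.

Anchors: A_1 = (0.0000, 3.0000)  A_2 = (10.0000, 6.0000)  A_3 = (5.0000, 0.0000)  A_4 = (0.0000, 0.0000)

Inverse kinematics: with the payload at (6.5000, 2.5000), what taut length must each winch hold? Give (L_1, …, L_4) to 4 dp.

cable 1: Δx=-6.5000, Δy=0.5000; L_1 = √(Δx²+Δy²) = 6.5192
cable 2: Δx=3.5000, Δy=3.5000; L_2 = √(Δx²+Δy²) = 4.9497
cable 3: Δx=-1.5000, Δy=-2.5000; L_3 = √(Δx²+Δy²) = 2.9155
cable 4: Δx=-6.5000, Δy=-2.5000; L_4 = √(Δx²+Δy²) = 6.9642

(6.5192, 4.9497, 2.9155, 6.9642)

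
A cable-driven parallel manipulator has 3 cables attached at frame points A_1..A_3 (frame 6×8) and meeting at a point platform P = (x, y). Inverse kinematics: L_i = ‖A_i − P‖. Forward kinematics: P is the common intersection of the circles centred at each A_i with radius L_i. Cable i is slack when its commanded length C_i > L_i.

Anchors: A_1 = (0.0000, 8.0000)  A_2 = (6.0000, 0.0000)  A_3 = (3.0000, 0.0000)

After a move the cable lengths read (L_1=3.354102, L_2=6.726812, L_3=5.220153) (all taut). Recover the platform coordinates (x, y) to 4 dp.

expand ‖A_i−P‖²=L_i² and subtract eq 1 (q_i ≔ ‖A_i‖²−L_i²)
q_1 = 0.0000+64.0000−11.2500 = 52.7500
eq1−eq2 → [-12.0000  16.0000]·P = 62.0000
eq1−eq3 → [-6.0000  16.0000]·P = 71.0000
2×2 solve → P = (1.5000, 5.0000)

(1.5000, 5.0000)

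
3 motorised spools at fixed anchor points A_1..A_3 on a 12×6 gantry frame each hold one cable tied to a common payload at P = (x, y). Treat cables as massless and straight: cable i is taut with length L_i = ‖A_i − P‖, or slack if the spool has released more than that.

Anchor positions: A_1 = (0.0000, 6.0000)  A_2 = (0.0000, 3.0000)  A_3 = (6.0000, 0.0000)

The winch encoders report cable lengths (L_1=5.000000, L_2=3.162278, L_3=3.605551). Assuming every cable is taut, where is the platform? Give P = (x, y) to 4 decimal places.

circle eqns → linear via eq_j − eq_1; set c_j = A_j·A_j − L_j²
c_1 = 0.0000+36.0000−25.0000 = 11.0000
0.0000·x + 6.0000·y = c_1−c_2 = 12.0000
-12.0000·x + 12.0000·y = c_1−c_3 = -12.0000
solve first two rows → x=3.0000, y=2.0000

(3.0000, 2.0000)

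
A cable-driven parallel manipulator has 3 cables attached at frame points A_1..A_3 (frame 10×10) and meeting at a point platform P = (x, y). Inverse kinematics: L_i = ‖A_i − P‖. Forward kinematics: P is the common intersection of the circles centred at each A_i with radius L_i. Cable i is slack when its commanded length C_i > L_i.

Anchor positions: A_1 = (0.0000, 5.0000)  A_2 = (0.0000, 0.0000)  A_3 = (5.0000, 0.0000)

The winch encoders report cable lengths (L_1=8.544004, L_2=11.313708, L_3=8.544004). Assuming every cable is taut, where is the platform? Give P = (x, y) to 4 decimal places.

(8.0000, 8.0000)

each cable: (A_i−P)·(A_i−P) = L_i²; let k_i = ‖A_i‖²−L_i²
k_1 = 0.0000+25.0000−73.0000 = -48.0000
row 1: 0.0000x + 10.0000y = 80.0000  (k_2=-128.0000)
row 2: -10.0000x + 10.0000y = 0.0000  (k_3=-48.0000)
Cramer on rows 1–2 → x = 8.0000, y = 8.0000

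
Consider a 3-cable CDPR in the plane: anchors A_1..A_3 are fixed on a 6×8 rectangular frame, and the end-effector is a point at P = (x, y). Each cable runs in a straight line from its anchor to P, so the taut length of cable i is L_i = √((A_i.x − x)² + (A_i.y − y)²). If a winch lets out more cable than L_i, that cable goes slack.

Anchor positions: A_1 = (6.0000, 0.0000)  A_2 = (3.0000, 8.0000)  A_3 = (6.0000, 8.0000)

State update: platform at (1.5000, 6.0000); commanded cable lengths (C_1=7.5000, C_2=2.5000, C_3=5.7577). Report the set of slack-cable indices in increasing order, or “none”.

i=1: geometric 7.5000 vs commanded 7.5000 ⇒ taut
i=2: geometric 2.5000 vs commanded 2.5000 ⇒ taut
i=3: geometric 4.9244 vs commanded 5.7577 ⇒ slack

3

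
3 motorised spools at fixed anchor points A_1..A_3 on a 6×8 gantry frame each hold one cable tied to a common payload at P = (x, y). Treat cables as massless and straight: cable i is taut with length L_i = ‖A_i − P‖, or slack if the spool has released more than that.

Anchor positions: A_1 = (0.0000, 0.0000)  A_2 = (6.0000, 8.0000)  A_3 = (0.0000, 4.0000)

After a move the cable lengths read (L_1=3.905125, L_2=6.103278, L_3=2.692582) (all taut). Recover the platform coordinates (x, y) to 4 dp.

(2.5000, 3.0000)

circle eqns → linear via eq_j − eq_1; set q_j = A_j·A_j − L_j²
q_1 = 0.0000+0.0000−15.2500 = -15.2500
-12.0000·x − 16.0000·y = q_1−q_2 = -78.0000
0.0000·x − 8.0000·y = q_1−q_3 = -24.0000
solve first two rows → x=2.5000, y=3.0000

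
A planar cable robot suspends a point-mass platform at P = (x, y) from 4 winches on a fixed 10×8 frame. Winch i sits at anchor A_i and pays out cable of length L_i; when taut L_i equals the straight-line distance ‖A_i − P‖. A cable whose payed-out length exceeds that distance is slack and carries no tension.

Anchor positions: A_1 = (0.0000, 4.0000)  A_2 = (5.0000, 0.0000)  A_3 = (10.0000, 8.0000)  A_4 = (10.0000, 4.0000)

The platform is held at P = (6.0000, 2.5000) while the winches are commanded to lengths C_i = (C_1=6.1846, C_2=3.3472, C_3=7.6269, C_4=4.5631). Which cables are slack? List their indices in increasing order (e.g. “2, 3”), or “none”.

2, 3, 4

cable 1: L_1 = ‖A_1−P‖ = 6.1847;  C_1 = 6.1846 → taut
cable 2: L_2 = ‖A_2−P‖ = 2.6926;  C_2 = 3.3472 → slack
cable 3: L_3 = ‖A_3−P‖ = 6.8007;  C_3 = 7.6269 → slack
cable 4: L_4 = ‖A_4−P‖ = 4.2720;  C_4 = 4.5631 → slack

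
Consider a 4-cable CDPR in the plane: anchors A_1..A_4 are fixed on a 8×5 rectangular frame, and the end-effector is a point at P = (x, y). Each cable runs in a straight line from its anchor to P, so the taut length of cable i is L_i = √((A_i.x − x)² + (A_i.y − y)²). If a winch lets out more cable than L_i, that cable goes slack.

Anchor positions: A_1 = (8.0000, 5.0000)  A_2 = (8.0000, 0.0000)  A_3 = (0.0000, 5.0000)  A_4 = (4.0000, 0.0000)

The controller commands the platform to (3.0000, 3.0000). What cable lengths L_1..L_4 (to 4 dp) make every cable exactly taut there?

(5.3852, 5.8310, 3.6056, 3.1623)

cable 1: Δx=5.0000, Δy=2.0000; L_1 = √(Δx²+Δy²) = 5.3852
cable 2: Δx=5.0000, Δy=-3.0000; L_2 = √(Δx²+Δy²) = 5.8310
cable 3: Δx=-3.0000, Δy=2.0000; L_3 = √(Δx²+Δy²) = 3.6056
cable 4: Δx=1.0000, Δy=-3.0000; L_4 = √(Δx²+Δy²) = 3.1623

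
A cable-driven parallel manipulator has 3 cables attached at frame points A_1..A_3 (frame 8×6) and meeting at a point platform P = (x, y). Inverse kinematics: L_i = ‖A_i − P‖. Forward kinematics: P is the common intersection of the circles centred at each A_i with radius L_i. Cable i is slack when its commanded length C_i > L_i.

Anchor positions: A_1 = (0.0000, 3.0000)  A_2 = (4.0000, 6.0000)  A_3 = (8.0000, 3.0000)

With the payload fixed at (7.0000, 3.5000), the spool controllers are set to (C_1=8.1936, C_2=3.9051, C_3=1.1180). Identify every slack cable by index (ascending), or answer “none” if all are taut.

cable 1: L_1 = ‖A_1−P‖ = 7.0178;  C_1 = 8.1936 → slack
cable 2: L_2 = ‖A_2−P‖ = 3.9051;  C_2 = 3.9051 → taut
cable 3: L_3 = ‖A_3−P‖ = 1.1180;  C_3 = 1.1180 → taut

1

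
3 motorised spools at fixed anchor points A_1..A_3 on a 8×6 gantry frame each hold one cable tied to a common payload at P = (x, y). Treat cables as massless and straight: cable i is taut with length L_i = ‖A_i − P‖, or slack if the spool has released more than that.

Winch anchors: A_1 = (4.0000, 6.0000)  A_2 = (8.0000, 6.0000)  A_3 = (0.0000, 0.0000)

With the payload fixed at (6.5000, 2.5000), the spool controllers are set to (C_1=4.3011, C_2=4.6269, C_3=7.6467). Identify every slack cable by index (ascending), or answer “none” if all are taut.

i=1: geometric 4.3012 vs commanded 4.3011 ⇒ taut
i=2: geometric 3.8079 vs commanded 4.6269 ⇒ slack
i=3: geometric 6.9642 vs commanded 7.6467 ⇒ slack

2, 3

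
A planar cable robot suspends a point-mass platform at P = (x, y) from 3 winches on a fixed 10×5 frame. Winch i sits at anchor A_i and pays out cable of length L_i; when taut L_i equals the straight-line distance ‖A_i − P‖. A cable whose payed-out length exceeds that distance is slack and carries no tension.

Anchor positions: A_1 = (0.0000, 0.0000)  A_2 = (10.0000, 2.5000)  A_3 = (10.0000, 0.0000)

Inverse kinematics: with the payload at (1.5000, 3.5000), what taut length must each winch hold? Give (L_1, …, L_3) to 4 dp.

L_1 = √((0.0000−1.5000)² + (0.0000−3.5000)²) = 3.8079
L_2 = √((10.0000−1.5000)² + (2.5000−3.5000)²) = 8.5586
L_3 = √((10.0000−1.5000)² + (0.0000−3.5000)²) = 9.1924

(3.8079, 8.5586, 9.1924)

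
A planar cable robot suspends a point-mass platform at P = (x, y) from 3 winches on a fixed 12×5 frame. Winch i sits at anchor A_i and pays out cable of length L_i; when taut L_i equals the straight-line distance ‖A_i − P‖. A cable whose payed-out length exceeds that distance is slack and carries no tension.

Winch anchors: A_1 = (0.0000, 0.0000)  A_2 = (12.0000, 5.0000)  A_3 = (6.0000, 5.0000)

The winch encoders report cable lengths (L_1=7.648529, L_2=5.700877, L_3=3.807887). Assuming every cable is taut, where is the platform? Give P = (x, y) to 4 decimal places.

(7.5000, 1.5000)

expand ‖A_i−P‖²=L_i² and subtract eq 1 (k_i ≔ ‖A_i‖²−L_i²)
k_1 = 0.0000+0.0000−58.5000 = -58.5000
eq1−eq2 → [-24.0000  -10.0000]·P = -195.0000
eq1−eq3 → [-12.0000  -10.0000]·P = -105.0000
2×2 solve → P = (7.5000, 1.5000)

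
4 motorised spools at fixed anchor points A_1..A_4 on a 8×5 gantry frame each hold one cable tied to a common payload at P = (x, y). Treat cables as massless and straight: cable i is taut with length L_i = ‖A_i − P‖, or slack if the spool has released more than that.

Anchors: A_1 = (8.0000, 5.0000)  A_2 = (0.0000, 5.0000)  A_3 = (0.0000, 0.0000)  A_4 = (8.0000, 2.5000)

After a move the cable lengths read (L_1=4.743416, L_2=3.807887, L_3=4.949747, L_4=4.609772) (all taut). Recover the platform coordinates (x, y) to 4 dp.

expand ‖A_i−P‖²=L_i² and subtract eq 1 (q_i ≔ ‖A_i‖²−L_i²)
q_1 = 64.0000+25.0000−22.5000 = 66.5000
eq1−eq2 → [16.0000  0.0000]·P = 56.0000
eq1−eq3 → [16.0000  10.0000]·P = 91.0000
eq1−eq4 → [0.0000  5.0000]·P = 17.5000
2×2 solve → P = (3.5000, 3.5000)
check cable 4: ‖A_4−P‖² = 21.2500 ≈ L_4² = 21.2500 ✓

(3.5000, 3.5000)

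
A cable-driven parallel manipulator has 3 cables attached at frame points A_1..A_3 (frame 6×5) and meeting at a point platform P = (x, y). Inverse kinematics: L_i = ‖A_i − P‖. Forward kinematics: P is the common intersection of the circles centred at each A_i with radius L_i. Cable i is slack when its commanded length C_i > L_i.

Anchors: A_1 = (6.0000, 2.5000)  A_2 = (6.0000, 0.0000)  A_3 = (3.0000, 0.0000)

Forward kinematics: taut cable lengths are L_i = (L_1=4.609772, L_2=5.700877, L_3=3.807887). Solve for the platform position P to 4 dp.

each cable: (A_i−P)·(A_i−P) = L_i²; let k_i = ‖A_i‖²−L_i²
k_1 = 36.0000+6.2500−21.2500 = 21.0000
row 1: 0.0000x + 5.0000y = 17.5000  (k_2=3.5000)
row 2: 6.0000x + 5.0000y = 26.5000  (k_3=-5.5000)
Cramer on rows 1–2 → x = 1.5000, y = 3.5000

(1.5000, 3.5000)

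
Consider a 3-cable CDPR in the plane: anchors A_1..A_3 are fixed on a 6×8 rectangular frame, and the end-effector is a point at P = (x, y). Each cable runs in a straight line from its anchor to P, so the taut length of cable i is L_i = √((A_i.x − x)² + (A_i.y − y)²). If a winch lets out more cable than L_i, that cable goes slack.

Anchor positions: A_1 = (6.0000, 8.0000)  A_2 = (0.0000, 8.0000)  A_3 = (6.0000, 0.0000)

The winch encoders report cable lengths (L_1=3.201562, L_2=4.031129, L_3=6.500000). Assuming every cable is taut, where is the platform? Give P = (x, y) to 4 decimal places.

(3.5000, 6.0000)

expand ‖A_i−P‖²=L_i² and subtract eq 1 (c_i ≔ ‖A_i‖²−L_i²)
c_1 = 36.0000+64.0000−10.2500 = 89.7500
eq1−eq2 → [12.0000  0.0000]·P = 42.0000
eq1−eq3 → [0.0000  16.0000]·P = 96.0000
2×2 solve → P = (3.5000, 6.0000)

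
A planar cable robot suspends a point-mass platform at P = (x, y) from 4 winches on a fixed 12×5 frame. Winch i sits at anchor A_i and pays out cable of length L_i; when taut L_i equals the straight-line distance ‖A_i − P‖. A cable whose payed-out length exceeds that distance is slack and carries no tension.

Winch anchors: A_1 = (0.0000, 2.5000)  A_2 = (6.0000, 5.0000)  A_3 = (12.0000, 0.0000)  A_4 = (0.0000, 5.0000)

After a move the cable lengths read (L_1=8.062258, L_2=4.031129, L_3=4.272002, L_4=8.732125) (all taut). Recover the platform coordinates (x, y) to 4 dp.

circle eqns → linear via eq_j − eq_1; set k_j = A_j·A_j − L_j²
k_1 = 0.0000+6.2500−65.0000 = -58.7500
-12.0000·x − 5.0000·y = k_1−k_2 = -103.5000
-24.0000·x + 5.0000·y = k_1−k_3 = -184.5000
0.0000·x − 5.0000·y = k_1−k_4 = -7.5000
solve first two rows → x=8.0000, y=1.5000
check cable 4: ‖A_4−P‖² = 76.2500 ≈ L_4² = 76.2500 ✓

(8.0000, 1.5000)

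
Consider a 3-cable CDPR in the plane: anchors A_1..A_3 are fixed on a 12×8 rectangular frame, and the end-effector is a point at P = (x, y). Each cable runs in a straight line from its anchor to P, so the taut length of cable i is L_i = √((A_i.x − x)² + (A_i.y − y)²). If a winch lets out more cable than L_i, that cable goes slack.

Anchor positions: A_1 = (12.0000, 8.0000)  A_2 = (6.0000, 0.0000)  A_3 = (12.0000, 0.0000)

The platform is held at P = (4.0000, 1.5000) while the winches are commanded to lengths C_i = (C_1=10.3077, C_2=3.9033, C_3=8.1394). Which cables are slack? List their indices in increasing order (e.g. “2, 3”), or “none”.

2

cable 1: L_1 = ‖A_1−P‖ = 10.3078;  C_1 = 10.3077 → taut
cable 2: L_2 = ‖A_2−P‖ = 2.5000;  C_2 = 3.9033 → slack
cable 3: L_3 = ‖A_3−P‖ = 8.1394;  C_3 = 8.1394 → taut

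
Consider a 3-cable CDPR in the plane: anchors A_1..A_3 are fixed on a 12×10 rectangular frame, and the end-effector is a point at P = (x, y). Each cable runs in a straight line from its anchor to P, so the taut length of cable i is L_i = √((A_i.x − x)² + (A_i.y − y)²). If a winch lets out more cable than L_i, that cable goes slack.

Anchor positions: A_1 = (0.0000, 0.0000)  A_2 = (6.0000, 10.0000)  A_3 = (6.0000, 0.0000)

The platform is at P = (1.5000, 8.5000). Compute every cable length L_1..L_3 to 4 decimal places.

L_1 = √((0.0000−1.5000)² + (0.0000−8.5000)²) = 8.6313
L_2 = √((6.0000−1.5000)² + (10.0000−8.5000)²) = 4.7434
L_3 = √((6.0000−1.5000)² + (0.0000−8.5000)²) = 9.6177

(8.6313, 4.7434, 9.6177)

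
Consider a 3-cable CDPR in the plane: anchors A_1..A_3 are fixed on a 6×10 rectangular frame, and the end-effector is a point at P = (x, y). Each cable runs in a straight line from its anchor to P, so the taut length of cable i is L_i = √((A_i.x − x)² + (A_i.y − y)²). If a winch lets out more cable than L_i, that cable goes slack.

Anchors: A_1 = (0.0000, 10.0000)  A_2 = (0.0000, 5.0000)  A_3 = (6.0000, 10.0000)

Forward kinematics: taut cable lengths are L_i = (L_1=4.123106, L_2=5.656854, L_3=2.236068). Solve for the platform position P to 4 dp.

expand ‖A_i−P‖²=L_i² and subtract eq 1 (q_i ≔ ‖A_i‖²−L_i²)
q_1 = 0.0000+100.0000−17.0000 = 83.0000
eq1−eq2 → [0.0000  10.0000]·P = 90.0000
eq1−eq3 → [-12.0000  0.0000]·P = -48.0000
2×2 solve → P = (4.0000, 9.0000)

(4.0000, 9.0000)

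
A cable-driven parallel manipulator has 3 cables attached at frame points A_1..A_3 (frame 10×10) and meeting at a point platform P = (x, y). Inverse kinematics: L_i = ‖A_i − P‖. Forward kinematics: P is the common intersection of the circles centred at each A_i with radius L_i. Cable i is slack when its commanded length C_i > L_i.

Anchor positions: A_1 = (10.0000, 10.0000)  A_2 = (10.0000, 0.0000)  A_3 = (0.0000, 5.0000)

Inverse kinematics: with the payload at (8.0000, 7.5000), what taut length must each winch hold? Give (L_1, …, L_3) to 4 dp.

(3.2016, 7.7621, 8.3815)

L_1 = √((10.0000−8.0000)² + (10.0000−7.5000)²) = 3.2016
L_2 = √((10.0000−8.0000)² + (0.0000−7.5000)²) = 7.7621
L_3 = √((0.0000−8.0000)² + (5.0000−7.5000)²) = 8.3815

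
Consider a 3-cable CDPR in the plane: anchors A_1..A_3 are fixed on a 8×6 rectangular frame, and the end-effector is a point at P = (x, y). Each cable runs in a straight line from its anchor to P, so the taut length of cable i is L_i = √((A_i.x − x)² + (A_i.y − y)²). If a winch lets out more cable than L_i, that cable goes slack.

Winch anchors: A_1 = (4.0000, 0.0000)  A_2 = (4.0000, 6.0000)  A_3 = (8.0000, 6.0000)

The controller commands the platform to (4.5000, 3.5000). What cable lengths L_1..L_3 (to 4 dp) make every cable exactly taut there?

(3.5355, 2.5495, 4.3012)

cable 1: Δx=-0.5000, Δy=-3.5000; L_1 = √(Δx²+Δy²) = 3.5355
cable 2: Δx=-0.5000, Δy=2.5000; L_2 = √(Δx²+Δy²) = 2.5495
cable 3: Δx=3.5000, Δy=2.5000; L_3 = √(Δx²+Δy²) = 4.3012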